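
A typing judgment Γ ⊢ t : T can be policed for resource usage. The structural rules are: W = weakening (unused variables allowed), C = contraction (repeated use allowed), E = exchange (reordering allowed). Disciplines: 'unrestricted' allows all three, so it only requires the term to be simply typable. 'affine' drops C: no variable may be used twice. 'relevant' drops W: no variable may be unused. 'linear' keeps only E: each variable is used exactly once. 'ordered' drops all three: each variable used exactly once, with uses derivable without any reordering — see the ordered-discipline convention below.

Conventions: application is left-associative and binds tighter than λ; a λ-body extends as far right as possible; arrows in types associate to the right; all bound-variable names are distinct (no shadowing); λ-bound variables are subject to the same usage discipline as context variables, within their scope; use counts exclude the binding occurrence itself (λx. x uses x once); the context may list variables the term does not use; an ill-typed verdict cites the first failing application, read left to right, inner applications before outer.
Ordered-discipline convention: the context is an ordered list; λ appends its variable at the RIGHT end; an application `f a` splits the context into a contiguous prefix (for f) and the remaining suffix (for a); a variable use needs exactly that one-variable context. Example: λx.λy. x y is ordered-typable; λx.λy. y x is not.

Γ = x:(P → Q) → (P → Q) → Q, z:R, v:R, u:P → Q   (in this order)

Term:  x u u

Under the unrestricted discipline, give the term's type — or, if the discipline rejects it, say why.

term : Q
counts: x=1; z=0; v=0; u=2
left-to-right use order: x, u, u
typing: well-typed — term : Q
across the five disciplines: ordered ✗, linear ✗, affine ✗, relevant ✗, unrestricted ✓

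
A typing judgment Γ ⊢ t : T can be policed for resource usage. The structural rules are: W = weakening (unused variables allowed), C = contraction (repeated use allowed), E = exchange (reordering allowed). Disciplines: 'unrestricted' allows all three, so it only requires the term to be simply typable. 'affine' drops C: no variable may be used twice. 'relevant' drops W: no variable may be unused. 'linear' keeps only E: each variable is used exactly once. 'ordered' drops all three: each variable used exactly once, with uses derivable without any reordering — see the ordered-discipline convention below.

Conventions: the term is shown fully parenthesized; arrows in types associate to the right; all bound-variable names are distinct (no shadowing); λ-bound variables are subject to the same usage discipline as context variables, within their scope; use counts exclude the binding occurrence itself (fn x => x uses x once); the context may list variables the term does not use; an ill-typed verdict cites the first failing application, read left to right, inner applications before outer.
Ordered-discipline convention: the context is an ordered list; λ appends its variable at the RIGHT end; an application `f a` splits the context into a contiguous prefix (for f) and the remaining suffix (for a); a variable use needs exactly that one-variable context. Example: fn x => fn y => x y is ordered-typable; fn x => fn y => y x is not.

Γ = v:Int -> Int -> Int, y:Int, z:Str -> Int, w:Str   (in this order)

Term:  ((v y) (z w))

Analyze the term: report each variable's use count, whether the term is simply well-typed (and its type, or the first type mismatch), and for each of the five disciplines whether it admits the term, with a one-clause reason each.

use counts: v=1; y=1; z=1; w=1
use order (left to right): v, y, z, w
typing: well-typed at Int
ordered: ✓ — one use each (v, y, z, w); ordered split holds
linear: ✓ — each of v, y, z, w used exactly once
affine: ✓ — v, y, z, w: no repeats, contraction unneeded
relevant: ✓ — every one of v, y, z, w appears
unrestricted: ✓ — simply typable at Int; W, C, E all held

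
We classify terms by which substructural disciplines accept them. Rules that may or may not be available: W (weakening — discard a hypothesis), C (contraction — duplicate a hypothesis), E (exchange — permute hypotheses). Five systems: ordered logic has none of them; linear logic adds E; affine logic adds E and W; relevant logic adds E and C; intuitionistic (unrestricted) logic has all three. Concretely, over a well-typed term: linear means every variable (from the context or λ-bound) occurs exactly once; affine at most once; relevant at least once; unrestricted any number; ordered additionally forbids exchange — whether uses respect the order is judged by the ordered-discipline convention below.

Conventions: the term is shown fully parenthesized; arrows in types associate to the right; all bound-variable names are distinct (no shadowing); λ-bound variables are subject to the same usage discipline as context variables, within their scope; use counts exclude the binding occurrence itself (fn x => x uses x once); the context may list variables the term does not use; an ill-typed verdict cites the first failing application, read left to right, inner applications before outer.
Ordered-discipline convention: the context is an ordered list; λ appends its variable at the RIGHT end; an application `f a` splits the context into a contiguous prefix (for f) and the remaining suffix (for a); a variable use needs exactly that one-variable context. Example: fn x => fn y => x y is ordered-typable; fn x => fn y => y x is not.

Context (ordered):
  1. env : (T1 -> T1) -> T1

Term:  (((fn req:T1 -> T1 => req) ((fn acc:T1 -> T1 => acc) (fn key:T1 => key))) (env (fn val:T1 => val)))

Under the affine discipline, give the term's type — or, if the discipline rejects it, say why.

term : T1
usage: env: 1×; req (λ-bound): 1×; acc (λ-bound): 1×; key (λ-bound): 1×; val (λ-bound): 1×
order of uses: req, acc, key, env, val
typing: ✓ — T1
summary: ordered ✓ | linear ✓ | affine ✓ | relevant ✓ | unrestricted ✓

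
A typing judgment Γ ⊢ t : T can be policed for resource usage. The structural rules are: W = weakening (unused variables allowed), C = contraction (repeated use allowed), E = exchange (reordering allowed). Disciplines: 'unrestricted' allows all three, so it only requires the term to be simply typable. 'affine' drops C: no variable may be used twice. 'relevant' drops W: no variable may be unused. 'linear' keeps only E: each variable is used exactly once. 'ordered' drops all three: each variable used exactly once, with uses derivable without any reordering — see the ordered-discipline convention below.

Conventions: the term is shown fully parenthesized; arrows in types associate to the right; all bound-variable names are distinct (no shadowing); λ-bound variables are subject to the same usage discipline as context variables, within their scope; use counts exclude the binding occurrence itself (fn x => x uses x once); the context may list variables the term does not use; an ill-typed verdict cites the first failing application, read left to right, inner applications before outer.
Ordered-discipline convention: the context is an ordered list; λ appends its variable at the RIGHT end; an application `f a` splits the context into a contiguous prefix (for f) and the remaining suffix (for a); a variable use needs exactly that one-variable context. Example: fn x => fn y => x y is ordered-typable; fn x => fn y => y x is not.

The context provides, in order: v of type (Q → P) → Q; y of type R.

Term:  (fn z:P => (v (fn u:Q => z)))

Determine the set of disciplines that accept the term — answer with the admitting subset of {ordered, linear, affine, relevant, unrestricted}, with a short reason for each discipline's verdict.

admitted in: affine, unrestricted
use counts: v: 1×; y: 0×; z [bound]: 1×; u [bound]: 0×
uses in reading order: v, z
typing: well-typed at P → Q
ordered: ✗, y, u never used (weakening)
linear: ✗, y, u never used (weakening)
affine: ✓, no duplicate uses among v, y, z, u
relevant: ✗, y, u never used (weakening)
unrestricted: ✓, typability at P → Q is all that's needed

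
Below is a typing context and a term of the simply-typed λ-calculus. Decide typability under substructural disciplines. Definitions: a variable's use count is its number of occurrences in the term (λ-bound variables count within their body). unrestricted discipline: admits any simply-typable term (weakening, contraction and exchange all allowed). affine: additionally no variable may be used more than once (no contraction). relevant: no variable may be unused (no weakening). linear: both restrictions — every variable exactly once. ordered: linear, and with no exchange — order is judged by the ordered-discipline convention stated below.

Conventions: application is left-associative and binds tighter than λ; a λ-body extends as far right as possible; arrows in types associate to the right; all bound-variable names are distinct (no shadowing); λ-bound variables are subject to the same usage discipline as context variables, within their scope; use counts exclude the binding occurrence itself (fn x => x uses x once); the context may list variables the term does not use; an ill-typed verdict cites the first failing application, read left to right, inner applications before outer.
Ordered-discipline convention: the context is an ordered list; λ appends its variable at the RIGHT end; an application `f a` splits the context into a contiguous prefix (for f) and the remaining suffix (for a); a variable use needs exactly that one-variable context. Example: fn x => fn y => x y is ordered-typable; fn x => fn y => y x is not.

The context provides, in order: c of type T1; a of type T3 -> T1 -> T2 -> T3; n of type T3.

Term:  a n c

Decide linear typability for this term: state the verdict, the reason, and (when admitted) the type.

yes — each of c, a, n used exactly once; term : T2 -> T3
usage: c: 1×; a: 1×; n: 1×
left-to-right use order: a, n, c
typing: the term checks, with type T2 -> T3
per-discipline verdicts: ordered ✗, linear ✓, affine ✓, relevant ✓, unrestricted ✓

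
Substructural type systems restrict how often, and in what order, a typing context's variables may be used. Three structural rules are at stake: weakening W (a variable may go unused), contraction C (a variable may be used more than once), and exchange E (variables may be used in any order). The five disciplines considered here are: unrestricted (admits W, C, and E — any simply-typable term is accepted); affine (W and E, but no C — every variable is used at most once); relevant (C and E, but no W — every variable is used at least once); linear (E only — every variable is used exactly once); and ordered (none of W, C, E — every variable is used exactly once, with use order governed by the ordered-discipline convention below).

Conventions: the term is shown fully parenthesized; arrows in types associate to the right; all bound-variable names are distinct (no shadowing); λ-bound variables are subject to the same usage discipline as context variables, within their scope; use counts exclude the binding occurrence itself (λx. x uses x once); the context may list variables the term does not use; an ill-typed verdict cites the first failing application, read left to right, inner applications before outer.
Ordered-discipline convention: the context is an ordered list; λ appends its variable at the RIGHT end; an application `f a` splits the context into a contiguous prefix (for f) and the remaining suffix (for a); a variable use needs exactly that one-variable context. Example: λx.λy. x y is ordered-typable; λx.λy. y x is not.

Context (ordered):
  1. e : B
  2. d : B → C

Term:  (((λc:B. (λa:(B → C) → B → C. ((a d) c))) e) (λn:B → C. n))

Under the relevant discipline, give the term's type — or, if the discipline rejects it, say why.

term : C
variable uses: e=1, d=1, c (λ-bound)=1, a (λ-bound)=1, n (λ-bound)=1
order of uses: a, d, c, e, n
typing: the term checks, with type C
across the five disciplines: ordered ✗, linear ✓, affine ✓, relevant ✓, unrestricted ✓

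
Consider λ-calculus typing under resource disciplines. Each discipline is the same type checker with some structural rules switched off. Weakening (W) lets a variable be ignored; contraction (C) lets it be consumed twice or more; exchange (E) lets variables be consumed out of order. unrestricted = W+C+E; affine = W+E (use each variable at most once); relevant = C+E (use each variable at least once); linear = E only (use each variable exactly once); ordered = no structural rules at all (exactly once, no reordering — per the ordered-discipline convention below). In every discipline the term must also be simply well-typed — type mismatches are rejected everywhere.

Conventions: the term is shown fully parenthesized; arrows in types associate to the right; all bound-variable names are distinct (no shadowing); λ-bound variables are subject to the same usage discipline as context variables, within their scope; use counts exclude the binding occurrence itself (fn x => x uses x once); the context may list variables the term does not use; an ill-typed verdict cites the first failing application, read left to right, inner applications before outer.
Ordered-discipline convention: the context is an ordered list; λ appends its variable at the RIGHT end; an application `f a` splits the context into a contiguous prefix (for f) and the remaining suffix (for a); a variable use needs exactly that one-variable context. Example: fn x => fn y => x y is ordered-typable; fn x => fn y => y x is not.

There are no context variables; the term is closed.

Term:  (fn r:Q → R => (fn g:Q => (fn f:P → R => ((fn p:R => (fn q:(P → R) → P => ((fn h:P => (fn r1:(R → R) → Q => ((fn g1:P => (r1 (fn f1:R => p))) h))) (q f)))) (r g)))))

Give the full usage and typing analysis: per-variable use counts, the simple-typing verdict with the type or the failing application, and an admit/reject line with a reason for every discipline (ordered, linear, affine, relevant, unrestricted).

counts: r [bound]: 1×, g [bound]: 1×, f [bound]: 1×, p [bound]: 1×, q [bound]: 1×, h [bound]: 1×, r1 [bound]: 1×, g1 [bound]: 0×, f1 [bound]: 0×
order of uses: r1, p, h, q, f, r, g
typing: ✓ — (Q → R) → Q → (P → R) → ((P → R) → P) → ((R → R) → Q) → Q
ordered: ✗, g1, f1 never used (weakening)
linear: ✗, g1, f1 never used (weakening)
affine: ✓, at most one use each (r, g, f, p, q, h, r1, g1, f1)
relevant: ✗, g1, f1 never used (weakening)
unrestricted: ✓, simply typable at (Q → R) → Q → (P → R) → ((P → R) → P) → ((R → R) → Q) → Q; W, C, E all held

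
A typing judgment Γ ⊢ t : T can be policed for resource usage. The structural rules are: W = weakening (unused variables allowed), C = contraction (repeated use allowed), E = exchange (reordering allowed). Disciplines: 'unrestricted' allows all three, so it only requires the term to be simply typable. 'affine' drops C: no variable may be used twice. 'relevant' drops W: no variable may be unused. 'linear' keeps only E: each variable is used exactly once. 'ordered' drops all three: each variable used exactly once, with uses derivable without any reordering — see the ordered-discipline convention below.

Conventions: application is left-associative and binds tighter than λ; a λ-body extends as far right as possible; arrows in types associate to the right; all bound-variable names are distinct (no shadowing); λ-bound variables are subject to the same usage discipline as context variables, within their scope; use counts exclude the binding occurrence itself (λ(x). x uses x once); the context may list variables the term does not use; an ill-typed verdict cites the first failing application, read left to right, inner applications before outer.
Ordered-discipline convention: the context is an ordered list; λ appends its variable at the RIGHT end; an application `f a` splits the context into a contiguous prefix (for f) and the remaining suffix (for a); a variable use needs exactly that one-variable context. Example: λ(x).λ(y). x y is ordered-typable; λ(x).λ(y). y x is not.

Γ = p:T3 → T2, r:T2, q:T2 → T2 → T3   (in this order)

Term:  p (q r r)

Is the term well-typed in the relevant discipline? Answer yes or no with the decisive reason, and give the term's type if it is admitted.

yes — at least one use each (p, r, q); term : T2
use counts: p: 1, r: 2, q: 1
order of uses: p, q, r, r
typing: well-typed at T2
per-discipline verdicts: ordered ✗, linear ✗, affine ✗, relevant ✓, unrestricted ✓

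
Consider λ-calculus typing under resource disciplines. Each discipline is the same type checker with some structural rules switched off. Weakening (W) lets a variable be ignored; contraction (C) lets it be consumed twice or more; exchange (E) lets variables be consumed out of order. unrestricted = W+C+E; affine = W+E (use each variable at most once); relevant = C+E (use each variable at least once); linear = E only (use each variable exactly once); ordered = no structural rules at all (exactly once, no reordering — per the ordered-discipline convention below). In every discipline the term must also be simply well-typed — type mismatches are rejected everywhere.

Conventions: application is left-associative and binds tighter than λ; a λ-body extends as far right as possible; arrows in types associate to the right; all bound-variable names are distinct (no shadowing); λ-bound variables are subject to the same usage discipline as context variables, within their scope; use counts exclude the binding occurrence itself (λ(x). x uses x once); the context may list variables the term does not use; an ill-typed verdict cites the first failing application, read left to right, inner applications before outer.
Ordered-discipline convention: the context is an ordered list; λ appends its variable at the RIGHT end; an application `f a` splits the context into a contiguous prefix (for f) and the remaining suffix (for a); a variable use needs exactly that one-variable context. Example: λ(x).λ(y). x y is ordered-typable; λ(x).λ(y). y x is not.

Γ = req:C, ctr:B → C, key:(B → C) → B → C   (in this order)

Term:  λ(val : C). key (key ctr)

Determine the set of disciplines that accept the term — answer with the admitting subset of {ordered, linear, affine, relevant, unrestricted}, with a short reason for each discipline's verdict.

accepted by: unrestricted
counts: req: 0×, ctr: 1×, key: 2×, val (λ-bound): 0×
use order (left to right): key, key, ctr
typing: well-typed at C → B → C
ordered ✗ (repeated use of key ×2; req, val never used (weakening))
linear ✗ (repeated use of key ×2; req, val never used (weakening))
affine ✗ (repeated use of key ×2)
relevant ✗ (req, val never used (weakening))
unrestricted ✓ (typability at C → B → C is all that's needed)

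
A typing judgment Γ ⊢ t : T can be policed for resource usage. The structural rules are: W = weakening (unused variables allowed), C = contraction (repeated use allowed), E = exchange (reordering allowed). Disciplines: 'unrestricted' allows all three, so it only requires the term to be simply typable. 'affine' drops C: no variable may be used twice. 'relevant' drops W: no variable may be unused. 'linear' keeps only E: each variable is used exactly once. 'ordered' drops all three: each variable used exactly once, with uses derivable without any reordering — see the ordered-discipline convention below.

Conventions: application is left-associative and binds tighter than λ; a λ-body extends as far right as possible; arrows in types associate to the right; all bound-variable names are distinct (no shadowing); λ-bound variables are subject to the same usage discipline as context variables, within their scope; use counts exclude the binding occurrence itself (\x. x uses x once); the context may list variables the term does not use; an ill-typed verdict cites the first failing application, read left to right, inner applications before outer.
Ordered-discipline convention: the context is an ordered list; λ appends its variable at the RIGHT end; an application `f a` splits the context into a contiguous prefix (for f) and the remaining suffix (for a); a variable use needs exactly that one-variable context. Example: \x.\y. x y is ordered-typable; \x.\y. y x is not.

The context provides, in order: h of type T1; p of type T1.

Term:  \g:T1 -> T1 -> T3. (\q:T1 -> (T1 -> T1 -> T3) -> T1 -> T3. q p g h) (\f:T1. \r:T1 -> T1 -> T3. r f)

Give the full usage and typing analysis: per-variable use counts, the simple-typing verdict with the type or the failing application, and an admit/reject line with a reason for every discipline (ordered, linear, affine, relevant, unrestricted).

usage: h: 1×, p: 1×, g [bound]: 1×, q [bound]: 1×, f [bound]: 1×, r [bound]: 1×
left-to-right use order: q, p, g, h, r, f
typing: ✓ — (T1 -> T1 -> T3) -> T3
ordered: ✗ — needs exchange: uses follow q, p, g, h, r, f
linear: ✓ — h, p, g, q, f, r: one use apiece
affine: ✓ — at most one use each (h, p, g, q, f, r)
relevant: ✓ — at least one use each (h, p, g, q, f, r)
unrestricted: ✓ — typability at (T1 -> T1 -> T3) -> T3 is all that's needed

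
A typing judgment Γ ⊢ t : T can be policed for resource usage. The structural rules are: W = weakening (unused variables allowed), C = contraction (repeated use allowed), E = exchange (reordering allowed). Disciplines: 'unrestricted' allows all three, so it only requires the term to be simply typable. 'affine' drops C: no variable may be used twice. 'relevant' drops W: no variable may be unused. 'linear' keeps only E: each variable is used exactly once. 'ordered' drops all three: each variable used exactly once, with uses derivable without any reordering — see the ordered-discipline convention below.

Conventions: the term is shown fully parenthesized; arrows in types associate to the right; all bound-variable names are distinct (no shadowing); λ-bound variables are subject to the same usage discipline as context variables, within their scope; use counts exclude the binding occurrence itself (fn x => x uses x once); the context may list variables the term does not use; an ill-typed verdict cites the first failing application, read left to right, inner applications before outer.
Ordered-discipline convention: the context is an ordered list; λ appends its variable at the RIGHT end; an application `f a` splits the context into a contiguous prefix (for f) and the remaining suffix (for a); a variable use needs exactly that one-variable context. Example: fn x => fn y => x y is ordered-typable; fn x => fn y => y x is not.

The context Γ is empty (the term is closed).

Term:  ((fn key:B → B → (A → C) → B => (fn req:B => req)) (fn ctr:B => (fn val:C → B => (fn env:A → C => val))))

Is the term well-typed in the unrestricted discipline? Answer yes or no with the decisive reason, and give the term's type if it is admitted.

no — fails simple typing
use counts: key (bound) ×0; req (bound) ×1; ctr (bound) ×0; val (bound) ×1; env (bound) ×0
left-to-right use order: req, val
typing: ill-typed: an argument B → (C → B) → (A → C) → C → B mismatches the expected B → B → (A → C) → B
across the five disciplines: ordered ✗ · linear ✗ · affine ✗ · relevant ✗ · unrestricted ✗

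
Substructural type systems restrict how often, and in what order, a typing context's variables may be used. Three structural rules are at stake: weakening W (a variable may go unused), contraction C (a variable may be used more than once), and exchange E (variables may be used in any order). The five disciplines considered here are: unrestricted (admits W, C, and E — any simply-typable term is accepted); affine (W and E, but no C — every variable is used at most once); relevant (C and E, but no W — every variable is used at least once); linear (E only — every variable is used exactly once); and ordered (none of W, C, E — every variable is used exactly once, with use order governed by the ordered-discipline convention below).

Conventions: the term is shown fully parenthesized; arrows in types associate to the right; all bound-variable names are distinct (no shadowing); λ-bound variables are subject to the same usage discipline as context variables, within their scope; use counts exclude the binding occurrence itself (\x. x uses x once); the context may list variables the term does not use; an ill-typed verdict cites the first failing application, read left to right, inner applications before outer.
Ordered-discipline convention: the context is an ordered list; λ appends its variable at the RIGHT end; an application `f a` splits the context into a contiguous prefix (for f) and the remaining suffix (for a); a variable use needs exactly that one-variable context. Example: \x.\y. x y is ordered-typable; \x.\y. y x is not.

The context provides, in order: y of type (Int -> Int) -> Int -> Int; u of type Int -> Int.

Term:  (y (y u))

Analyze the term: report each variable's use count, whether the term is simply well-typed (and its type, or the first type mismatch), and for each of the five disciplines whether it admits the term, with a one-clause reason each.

counts: y=2; u=1
use order (left to right): y, y, u
typing: well-typed — term : Int -> Int
ordered: ✗, repeated use of y ×2
linear: ✗, repeated use of y ×2
affine: ✗, repeated use of y ×2
relevant: ✓, every one of y, u appears
unrestricted: ✓, typability at Int -> Int is all that's needed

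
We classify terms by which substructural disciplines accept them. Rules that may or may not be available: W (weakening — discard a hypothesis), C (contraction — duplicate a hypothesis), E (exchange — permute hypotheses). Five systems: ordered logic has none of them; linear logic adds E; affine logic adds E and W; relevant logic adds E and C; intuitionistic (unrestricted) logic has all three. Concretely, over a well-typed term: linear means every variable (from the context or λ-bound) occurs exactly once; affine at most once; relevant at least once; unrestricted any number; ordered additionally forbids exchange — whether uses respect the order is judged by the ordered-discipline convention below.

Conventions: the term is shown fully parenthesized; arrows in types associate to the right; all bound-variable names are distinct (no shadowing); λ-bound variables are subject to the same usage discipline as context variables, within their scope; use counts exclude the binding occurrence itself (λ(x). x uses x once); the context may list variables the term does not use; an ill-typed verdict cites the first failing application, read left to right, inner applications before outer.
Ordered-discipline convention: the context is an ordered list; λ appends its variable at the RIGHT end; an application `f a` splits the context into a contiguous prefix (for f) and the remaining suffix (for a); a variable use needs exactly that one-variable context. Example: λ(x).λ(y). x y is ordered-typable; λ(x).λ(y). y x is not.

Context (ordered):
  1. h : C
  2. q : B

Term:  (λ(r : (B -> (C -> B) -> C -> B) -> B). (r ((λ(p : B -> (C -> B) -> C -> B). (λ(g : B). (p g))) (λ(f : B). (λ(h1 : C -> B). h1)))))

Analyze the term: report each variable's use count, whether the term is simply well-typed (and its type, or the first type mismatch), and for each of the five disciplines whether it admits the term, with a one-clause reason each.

counts: h=0; q=0; r [bound]=1; p [bound]=1; g [bound]=1; f [bound]=0; h1 [bound]=1
left-to-right use order: r, p, g, h1
typing: the term checks, with type ((B -> (C -> B) -> C -> B) -> B) -> B
ordered: ✗, unused: h, q, f — weakening required
linear: ✗, unused: h, q, f — weakening required
affine: ✓, none of h, q, r, p, g, f, h1 used more than once
relevant: ✗, unused: h, q, f — weakening required
unrestricted: ✓, well-typed at ((B -> (C -> B) -> C -> B) -> B) -> B; no restrictions here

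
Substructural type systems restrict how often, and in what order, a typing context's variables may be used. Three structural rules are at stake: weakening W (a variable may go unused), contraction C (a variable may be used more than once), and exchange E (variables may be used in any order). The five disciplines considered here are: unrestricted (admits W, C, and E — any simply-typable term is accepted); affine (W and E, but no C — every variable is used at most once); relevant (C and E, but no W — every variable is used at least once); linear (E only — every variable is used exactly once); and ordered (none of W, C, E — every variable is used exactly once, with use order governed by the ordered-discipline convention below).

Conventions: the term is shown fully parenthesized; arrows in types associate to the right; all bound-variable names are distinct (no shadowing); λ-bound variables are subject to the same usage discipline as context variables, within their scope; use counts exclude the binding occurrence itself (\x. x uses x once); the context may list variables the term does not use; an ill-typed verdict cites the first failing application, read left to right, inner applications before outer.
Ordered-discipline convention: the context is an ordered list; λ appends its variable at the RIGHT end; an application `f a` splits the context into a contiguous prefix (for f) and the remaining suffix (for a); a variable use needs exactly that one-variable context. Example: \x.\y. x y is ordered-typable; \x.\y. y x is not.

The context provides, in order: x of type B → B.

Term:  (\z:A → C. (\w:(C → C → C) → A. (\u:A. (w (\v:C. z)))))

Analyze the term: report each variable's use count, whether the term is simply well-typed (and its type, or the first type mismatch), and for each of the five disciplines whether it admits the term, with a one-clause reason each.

use counts: x: 0, z (λ-bound): 1, w (λ-bound): 1, u (λ-bound): 0, v (λ-bound): 0
use order (left to right): w, z
typing: ill-typed: argument of type C → A → C where C → C → C is required
ordered ✗ (not simply typable)
linear ✗ (fails simple typing)
affine ✗ (a type mismatch blocks all five)
relevant ✗ (the type mismatch rejects it)
unrestricted ✗ (not simply typable)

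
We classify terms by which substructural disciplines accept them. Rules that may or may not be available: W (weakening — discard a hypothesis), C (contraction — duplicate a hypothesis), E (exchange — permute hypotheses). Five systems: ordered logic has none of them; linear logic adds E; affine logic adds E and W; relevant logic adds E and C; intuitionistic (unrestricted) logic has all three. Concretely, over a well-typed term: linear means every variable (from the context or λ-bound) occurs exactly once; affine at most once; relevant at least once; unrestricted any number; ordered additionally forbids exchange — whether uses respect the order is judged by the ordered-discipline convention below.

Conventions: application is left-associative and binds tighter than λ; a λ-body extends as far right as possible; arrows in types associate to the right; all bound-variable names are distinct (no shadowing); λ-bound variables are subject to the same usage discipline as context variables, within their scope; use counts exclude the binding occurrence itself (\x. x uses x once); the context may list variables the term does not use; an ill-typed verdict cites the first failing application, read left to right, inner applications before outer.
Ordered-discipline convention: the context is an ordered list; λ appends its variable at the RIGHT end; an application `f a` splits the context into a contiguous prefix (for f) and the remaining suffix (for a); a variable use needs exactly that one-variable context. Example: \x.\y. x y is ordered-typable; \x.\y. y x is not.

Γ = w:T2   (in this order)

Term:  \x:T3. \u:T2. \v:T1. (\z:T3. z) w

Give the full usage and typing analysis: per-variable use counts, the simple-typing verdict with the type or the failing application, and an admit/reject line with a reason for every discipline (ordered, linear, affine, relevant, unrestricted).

use counts: w: 1×; x [bound]: 0×; u [bound]: 0×; v [bound]: 0×; z [bound]: 1×
uses in reading order: z, w
typing: ill-typed: an argument T2 mismatches the expected T3
ordered ✗ (a type mismatch blocks all five)
linear ✗ (the type mismatch rejects it)
affine ✗ (not simply typable)
relevant ✗ (fails simple typing)
unrestricted ✗ (a type mismatch blocks all five)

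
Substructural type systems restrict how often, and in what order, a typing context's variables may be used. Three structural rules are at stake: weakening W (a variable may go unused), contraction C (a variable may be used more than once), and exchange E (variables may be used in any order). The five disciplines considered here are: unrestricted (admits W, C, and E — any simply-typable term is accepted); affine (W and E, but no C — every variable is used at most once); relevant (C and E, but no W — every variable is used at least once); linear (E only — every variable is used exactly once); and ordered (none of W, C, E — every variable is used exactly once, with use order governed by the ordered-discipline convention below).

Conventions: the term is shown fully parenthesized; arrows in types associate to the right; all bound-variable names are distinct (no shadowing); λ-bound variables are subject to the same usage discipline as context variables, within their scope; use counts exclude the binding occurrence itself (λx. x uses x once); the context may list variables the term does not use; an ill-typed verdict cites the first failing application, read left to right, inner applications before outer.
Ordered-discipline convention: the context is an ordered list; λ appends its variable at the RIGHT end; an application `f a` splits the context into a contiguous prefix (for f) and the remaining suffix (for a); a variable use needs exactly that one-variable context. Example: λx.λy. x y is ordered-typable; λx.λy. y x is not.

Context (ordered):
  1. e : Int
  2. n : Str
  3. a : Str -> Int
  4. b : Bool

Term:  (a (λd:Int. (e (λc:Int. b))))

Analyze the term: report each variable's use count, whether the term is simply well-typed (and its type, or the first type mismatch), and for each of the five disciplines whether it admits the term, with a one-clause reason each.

variable uses: e=1; n=0; a=1; b=1; d [bound]=0; c [bound]=0
uses in reading order: a, e, b
typing: ill-typed: can't apply a value of type Int
ordered: ✗ — not simply typable
linear: ✗ — fails simple typing
affine: ✗ — a type mismatch blocks all five
relevant: ✗ — the type mismatch rejects it
unrestricted: ✗ — not simply typable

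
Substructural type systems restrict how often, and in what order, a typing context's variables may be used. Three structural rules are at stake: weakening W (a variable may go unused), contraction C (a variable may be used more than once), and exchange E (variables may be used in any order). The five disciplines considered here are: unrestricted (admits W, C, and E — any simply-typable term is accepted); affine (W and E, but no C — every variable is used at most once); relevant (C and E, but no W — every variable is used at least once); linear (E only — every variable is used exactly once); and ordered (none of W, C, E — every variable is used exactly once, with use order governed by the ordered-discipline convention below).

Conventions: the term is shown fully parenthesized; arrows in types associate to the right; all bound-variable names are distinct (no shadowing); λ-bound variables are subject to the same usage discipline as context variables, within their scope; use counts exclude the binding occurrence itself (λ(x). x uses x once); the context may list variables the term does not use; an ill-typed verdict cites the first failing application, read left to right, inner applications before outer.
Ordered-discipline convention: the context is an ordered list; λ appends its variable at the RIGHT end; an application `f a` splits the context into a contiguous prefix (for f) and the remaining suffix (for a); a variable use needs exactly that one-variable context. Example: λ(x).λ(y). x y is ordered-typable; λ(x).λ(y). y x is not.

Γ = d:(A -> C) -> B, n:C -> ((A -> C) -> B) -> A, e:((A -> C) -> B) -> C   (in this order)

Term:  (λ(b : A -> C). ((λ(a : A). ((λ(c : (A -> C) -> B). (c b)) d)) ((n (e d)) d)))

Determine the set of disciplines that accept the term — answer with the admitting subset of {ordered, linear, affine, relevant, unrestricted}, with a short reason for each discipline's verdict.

admitted in: unrestricted
variable uses: d=3; n=1; e=1; b (λ-bound)=1; a (λ-bound)=0; c (λ-bound)=1
uses in reading order: c, b, d, n, e, d, d
typing: the term checks, with type (A -> C) -> B
ordered: ✗, repeated use of d ×3; unused: a — weakening required
linear: ✗, repeated use of d ×3; unused: a — weakening required
affine: ✗, repeated use of d ×3
relevant: ✗, unused: a — weakening required
unrestricted: ✓, typability at (A -> C) -> B is all that's needed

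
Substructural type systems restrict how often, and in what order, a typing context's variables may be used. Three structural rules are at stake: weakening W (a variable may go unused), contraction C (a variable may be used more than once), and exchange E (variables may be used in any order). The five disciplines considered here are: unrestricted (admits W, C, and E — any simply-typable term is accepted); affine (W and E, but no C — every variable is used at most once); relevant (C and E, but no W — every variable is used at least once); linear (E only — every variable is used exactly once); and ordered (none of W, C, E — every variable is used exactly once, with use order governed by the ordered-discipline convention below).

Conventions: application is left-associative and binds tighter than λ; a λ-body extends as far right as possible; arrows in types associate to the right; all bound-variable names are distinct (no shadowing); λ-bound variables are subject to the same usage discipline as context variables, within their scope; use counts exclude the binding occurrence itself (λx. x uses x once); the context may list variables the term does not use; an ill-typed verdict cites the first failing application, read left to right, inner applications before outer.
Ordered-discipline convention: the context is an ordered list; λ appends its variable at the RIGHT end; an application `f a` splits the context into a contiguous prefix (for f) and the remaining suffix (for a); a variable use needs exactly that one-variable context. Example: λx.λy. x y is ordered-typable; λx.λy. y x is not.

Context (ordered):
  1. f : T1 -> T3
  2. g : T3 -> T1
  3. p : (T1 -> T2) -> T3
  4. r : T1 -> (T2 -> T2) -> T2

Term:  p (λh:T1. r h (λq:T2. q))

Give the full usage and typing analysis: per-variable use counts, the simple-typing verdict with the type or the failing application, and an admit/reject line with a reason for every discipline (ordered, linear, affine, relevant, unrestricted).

counts: f ×0; g ×0; p ×1; r ×1; h [bound] ×1; q [bound] ×1
uses in reading order: p, r, h, q
typing: well-typed — term : T3
ordered: ✗ — needs weakening: f, g unused
linear: ✗ — needs weakening: f, g unused
affine: ✓ — none of f, g, p, r, h, q used more than once
relevant: ✗ — needs weakening: f, g unused
unrestricted: ✓ — well-typed at T3; no restrictions here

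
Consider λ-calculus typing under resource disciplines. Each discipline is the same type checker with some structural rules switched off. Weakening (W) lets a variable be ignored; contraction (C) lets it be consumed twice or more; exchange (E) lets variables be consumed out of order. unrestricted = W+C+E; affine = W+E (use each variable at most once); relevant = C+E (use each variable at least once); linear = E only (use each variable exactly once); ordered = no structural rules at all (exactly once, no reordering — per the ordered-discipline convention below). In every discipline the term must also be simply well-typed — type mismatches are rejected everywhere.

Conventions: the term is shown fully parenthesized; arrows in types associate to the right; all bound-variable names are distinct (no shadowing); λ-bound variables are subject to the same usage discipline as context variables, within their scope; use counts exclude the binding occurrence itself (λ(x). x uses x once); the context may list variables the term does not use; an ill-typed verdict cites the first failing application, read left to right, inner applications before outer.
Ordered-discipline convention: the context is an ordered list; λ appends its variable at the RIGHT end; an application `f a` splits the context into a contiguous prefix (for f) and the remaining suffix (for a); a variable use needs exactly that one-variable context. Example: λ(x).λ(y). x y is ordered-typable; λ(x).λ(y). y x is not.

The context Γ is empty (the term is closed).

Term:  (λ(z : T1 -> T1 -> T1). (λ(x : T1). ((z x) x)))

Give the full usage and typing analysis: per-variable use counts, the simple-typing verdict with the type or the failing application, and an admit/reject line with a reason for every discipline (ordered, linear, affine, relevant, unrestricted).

use counts: z [bound]: 1×; x [bound]: 2×
order of uses: z, x, x
typing: well-typed — term : (T1 -> T1 -> T1) -> T1 -> T1
ordered: ✗ — needs contraction — x ×2
linear: ✗ — needs contraction — x ×2
affine: ✗ — needs contraction — x ×2
relevant: ✓ — z, x: all used, weakening unneeded
unrestricted: ✓ — simply typable at (T1 -> T1 -> T1) -> T1 -> T1; W, C, E all held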